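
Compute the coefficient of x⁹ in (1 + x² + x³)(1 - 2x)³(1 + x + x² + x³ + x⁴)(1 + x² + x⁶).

(1 + x² + x³) has coefficients 1,0,1,1 for degrees 0…3.
(1 - 2x)³ has coefficients 1,-6,12,-8,0,0,0,0,0,0 for degrees 0…9.
Multiplying by (1 + x + x² + x³ + x⁴) gives running coefficients 1,-5,7,-1,-1,-2,4,-8,0,0 for degrees 0…9.
Finally multiplying by (1 + x² + x⁶), the product of all factors after the first has coefficients 1,-5,8,-6,6,-3,4,-15,11,-9 for degrees 0…9.
[x⁹] = 1·(-9) + 1·(-15) + 1·4 = -20.

-20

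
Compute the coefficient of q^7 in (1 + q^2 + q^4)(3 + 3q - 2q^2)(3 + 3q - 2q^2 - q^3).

(1 + q^2 + q^4) has coefficients 1,0,1,0,1 for degrees 0…4.
(3 + 3q - 2q^2) has coefficients 3,3,-2,0,0,0,0,0 for degrees 0…7.
Finally multiplying by (3 + 3q - 2q^2 - q^3), the product of all factors after the first has coefficients 9,18,-3,-15,1,2,0,0 for degrees 0…7.
[q^7] = 1·0 + 1·2 + 1·(-15) = -13.

-13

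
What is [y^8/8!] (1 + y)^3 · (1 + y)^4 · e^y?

394353

The EGF product rule gives c_8 = Σ_{k_1+k_2+k_3=8} C(8; k_1,k_2,k_3) · ∏ g_i(k_i), where (1+y)^3 gives the falling factorial (3)_k; (1+y)^4 gives the falling factorial (4)_k; e^y gives (1)^k.
g_1(k) for k = 0…8: 1, 3, 6, 6, 0, 0, 0, 0, 0.
g_2(k) for k = 0…8: 1, 4, 12, 24, 24, 0, 0, 0, 0.
g_3(k) for k = 0…8: 1, 1, 1, 1, 1, 1, 1, 1, 1.
First combine the last two factors: h(k) = Σ_j C(k,j)·g_2(j)·g_3(k−j) for k = 0…8: 1, 5, 21, 73, 209, 501, 1045, 1961, 3393.
c_8 = Σ_k C(8,k)·g_1(k)·h(8−k) = 1·1·3393 + 8·3·1961 + 28·6·1045 + 56·6·501 = 3393 + 47064 + 175560 + 168336 = 394353.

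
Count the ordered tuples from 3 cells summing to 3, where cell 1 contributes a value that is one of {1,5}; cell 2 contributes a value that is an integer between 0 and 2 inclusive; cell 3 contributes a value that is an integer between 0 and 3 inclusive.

The generating function for the choices is (x + x^5)·(1 + x + x^2)·(1 + x + x^2 + x^3); the count is [x^3].
(x + x^5) has coefficients 0,1,0,0 for degrees 0…3.
(1 + x + x^2) has coefficients 1,1,1,0 for degrees 0…3.
Finally multiplying by (1 + x + x^2 + x^3), the product of all factors after the first has coefficients 1,2,3,3 for degrees 0…3.
[x^3] = 1·3 = 3.

3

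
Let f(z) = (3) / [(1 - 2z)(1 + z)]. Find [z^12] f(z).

8193

Partial fractions give a closed form: a_n = (2)·2^n + (1)·(-1)^n.
At n = 12: a_12 = 8193.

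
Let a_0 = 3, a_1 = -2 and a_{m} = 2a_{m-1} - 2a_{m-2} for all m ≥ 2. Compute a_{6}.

The ordinary generating function has denominator 1 - 2x + 2x^2.
Iterating the recurrence: a_0,…,a_{6} = 3, -2, -10, -16, -12, 8, 40.

40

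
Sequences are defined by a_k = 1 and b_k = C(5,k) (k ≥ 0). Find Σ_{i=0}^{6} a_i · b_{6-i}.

This is [x^6] in the product of the two ordinary generating functions.
Σ = 1·0 + 1·1 + 1·5 + 1·10 + 1·10 + 1·5 + 1·1 = 32.

32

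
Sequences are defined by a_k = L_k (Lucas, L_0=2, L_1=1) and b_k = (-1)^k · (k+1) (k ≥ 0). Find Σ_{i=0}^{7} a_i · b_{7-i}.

-9

The convolution is the t^7 coefficient of A(t)B(t).
Σ = 2·(-8) + 1·7 + 3·(-6) + 4·5 + 7·(-4) + 11·3 + 18·(-2) + 29·1 = -9.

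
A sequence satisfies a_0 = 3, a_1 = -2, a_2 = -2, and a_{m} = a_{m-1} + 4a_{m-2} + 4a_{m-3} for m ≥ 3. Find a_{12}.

The ordinary generating function has denominator 1 - t - 4t^2 - 4t^3.
Iterating the recurrence: a_0,…,a_{12} = 3, -2, -2, 2, -14, -14, -62, -174, -478, -1422, -4030, -11630, -33438.

-33438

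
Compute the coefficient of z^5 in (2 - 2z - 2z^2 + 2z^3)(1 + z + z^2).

(2 - 2z - 2z^2 + 2z^3) has coefficients 2,-2,-2,2 for degrees 0…3.
(1 + z + z^2) has coefficients 1,1,1,0,0,0 for degrees 0…5.
[z^5] = 2·0 − 2·0 − 2·0 + 2·1 = 2.

2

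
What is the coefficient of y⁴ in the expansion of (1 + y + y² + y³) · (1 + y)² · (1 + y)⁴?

56

(1 + y + y² + y³) has coefficients 1,1,1,1 for degrees 0…3.
(1 + y)² has coefficients 1,2,1,0,0 for degrees 0…4.
Finally multiplying by (1 + y)⁴, the product of all factors after the first has coefficients 1,6,15,20,15 for degrees 0…4.
[y⁴] = 1·15 + 1·20 + 1·15 + 1·6 = 56.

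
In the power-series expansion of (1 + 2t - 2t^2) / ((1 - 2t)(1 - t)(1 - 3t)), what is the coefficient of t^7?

13448

Partial fractions give a closed form: a_n = (-6)·2^n + (1/2)·1^n + (13/2)·3^n.
At n = 7: a_7 = 13448.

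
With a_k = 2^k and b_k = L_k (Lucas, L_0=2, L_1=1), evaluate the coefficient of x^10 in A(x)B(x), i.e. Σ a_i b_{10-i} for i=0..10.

5623

This is [x^10] in the product of the two ordinary generating functions.
Σ = 1·123 + 2·76 + 4·47 + 8·29 + 16·18 + 32·11 + 64·7 + 128·4 + 256·3 + 512·1 + 1024·2 = 5623.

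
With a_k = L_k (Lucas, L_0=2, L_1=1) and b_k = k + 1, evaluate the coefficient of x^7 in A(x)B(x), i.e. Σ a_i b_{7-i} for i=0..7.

The convolution is the t^7 coefficient of A(t)B(t).
Σ = 2·8 + 1·7 + 3·6 + 4·5 + 7·4 + 11·3 + 18·2 + 29·1 = 187.

187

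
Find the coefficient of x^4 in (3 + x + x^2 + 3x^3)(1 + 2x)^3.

(3 + x + x^2 + 3x^3) has coefficients 3,1,1,3 for degrees 0…3.
(1 + 2x)^3 has coefficients 1,6,12,8,0 for degrees 0…4.
[x^4] = 3·0 + 1·8 + 1·12 + 3·6 = 38.

38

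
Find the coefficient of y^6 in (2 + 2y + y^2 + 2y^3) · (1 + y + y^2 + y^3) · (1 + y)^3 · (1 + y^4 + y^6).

58

(2 + 2y + y^2 + 2y^3) has coefficients 2,2,1,2 for degrees 0…3.
(1 + y + y^2 + y^3) has coefficients 1,1,1,1,0,0,0 for degrees 0…6.
Multiplying by (1 + y)^3 gives running coefficients 1,4,7,8,7,4,1 for degrees 0…6.
Finally multiplying by (1 + y^4 + y^6), the product of all factors after the first has coefficients 1,4,7,8,8,8,9 for degrees 0…6.
[y^6] = 2·9 + 2·8 + 1·8 + 2·8 = 58.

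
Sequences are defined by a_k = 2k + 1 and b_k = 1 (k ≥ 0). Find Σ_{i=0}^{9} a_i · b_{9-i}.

The convolution is the x^9 coefficient of A(x)B(x).
Σ = 1·1 + 3·1 + 5·1 + 7·1 + 9·1 + 11·1 + 13·1 + 15·1 + 17·1 + 19·1 = 100.

100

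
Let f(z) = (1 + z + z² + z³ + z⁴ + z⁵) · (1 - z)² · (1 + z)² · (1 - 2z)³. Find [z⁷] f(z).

(1 + z + z² + z³ + z⁴ + z⁵) has coefficients 1,1,1,1,1,1 for degrees 0…5.
(1 - z)² has coefficients 1,-2,1,0,0,0,0,0 for degrees 0…7.
Multiplying by (1 + z)² gives running coefficients 1,0,-2,0,1,0,0,0 for degrees 0…7.
Finally multiplying by (1 - 2z)³, the product of all factors after the first has coefficients 1,-6,10,4,-23,10,12,-8 for degrees 0…7.
[z⁷] = 1·(-8) + 1·12 + 1·10 + 1·(-23) + 1·4 + 1·10 = 5.

5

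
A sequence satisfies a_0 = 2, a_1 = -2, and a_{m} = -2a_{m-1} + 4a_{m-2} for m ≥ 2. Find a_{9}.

The ordinary generating function has denominator 1 + 2x - 4x^2.
Iterating the recurrence: a_0,…,a_{9} = 2, -2, 12, -32, 112, -352, 1152, -3712, 12032, -38912.

-38912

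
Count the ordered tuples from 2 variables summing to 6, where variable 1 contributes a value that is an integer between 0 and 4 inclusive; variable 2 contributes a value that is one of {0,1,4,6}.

2

The generating function for the choices is (1 + t + t^2 + t^3 + t^4)·(1 + t + t^4 + t^6); the count is [t^6].
(1 + t + t^2 + t^3 + t^4) has coefficients 1,1,1,1,1 for degrees 0…4.
(1 + t + t^4 + t^6) has coefficients 1,1,0,0,1,0,1 for degrees 0…6.
[t^6] = 1·1 + 1·0 + 1·1 + 1·0 + 1·0 = 2.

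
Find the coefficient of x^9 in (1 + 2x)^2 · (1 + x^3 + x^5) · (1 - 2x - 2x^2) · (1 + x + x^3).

(1 + 2x)^2 has coefficients 1,4,4 for degrees 0…2.
(1 + x^3 + x^5) has coefficients 1,0,0,1,0,1,0,0,0,0 for degrees 0…9.
Multiplying by (1 - 2x - 2x^2) gives running coefficients 1,-2,-2,1,-2,-1,-2,-2,0,0 for degrees 0…9.
Finally multiplying by (1 + x + x^3), the product of all factors after the first has coefficients 1,-1,-4,0,-3,-5,-2,-6,-3,-2 for degrees 0…9.
[x^9] = 1·(-2) + 4·(-3) + 4·(-6) = -38.

-38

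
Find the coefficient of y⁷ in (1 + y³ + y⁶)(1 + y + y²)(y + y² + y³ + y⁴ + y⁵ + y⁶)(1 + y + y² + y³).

21

(1 + y³ + y⁶) has coefficients 1,0,0,1,0,0,1 for degrees 0…6.
(1 + y + y²) has coefficients 1,1,1,0,0,0,0,0 for degrees 0…7.
Multiplying by (y + y² + y³ + y⁴ + y⁵ + y⁶) gives running coefficients 0,1,2,3,3,3,3,2 for degrees 0…7.
Finally multiplying by (1 + y + y² + y³), the product of all factors after the first has coefficients 0,1,3,6,9,11,12,11 for degrees 0…7.
[y⁷] = 1·11 + 1·9 + 1·1 = 21.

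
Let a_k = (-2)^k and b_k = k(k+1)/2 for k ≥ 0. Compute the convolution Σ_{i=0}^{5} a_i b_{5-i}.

The convolution is the x^5 coefficient of A(x)B(x).
Σ = 1·15 − 2·10 + 4·6 − 8·3 + 16·1 − 32·0 = 11.

11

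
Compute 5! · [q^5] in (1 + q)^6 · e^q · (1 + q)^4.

63591

The EGF product rule gives c_5 = Σ_{k_1+k_2+k_3=5} C(5; k_1,k_2,k_3) · ∏ g_i(k_i), where (1+q)^6 gives the falling factorial (6)_k; e^q gives (1)^k; (1+q)^4 gives the falling factorial (4)_k.
g_1(k) for k = 0…5: 1, 6, 30, 120, 360, 720.
g_2(k) for k = 0…5: 1, 1, 1, 1, 1, 1.
g_3(k) for k = 0…5: 1, 4, 12, 24, 24, 0.
First combine the last two factors: h(k) = Σ_j C(k,j)·g_2(j)·g_3(k−j) for k = 0…5: 1, 5, 21, 73, 209, 501.
c_5 = Σ_k C(5,k)·g_1(k)·h(5−k) = 1·1·501 + 5·6·209 + 10·30·73 + 10·120·21 + 5·360·5 + 1·720·1 = 501 + 6270 + 21900 + 25200 + 9000 + 720 = 63591.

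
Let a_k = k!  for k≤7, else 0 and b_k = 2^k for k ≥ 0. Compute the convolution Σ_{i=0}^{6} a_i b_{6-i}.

This is [x^6] in the product of the two ordinary generating functions.
Σ = 1·64 + 1·32 + 2·16 + 6·8 + 24·4 + 120·2 + 720·1 = 1232.

1232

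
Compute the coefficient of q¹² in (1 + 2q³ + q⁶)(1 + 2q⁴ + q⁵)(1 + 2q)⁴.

(1 + 2q³ + q⁶) has coefficients 1,0,0,2,0,0,1 for degrees 0…6.
(1 + 2q⁴ + q⁵) has coefficients 1,0,0,0,2,1,0,0,0,0,0,0,0 for degrees 0…12.
Finally multiplying by (1 + 2q)⁴, the product of all factors after the first has coefficients 1,8,24,32,18,17,56,88,64,16,0,0,0 for degrees 0…12.
[q¹²] = 1·0 + 2·16 + 1·56 = 88.

88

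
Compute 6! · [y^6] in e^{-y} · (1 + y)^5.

151

The EGF product rule gives c_6 = Σ_{k_1+k_2=6} C(6; k_1,k_2) · ∏ g_i(k_i), where e^{-y} gives (-1)^k; (1+y)^5 gives the falling factorial (5)_k.
g_1(k) for k = 0…6: 1, -1, 1, -1, 1, -1, 1.
g_2(k) for k = 0…6: 1, 5, 20, 60, 120, 120, 0.
c_6 = Σ_k C(6,k)·g_1(k)·g_2(6−k) = 6·(-1)·120 + 15·1·120 + 20·(-1)·60 + 15·1·20 + 6·(-1)·5 + 1·1·1 = −720 + 1800 − 1200 + 300 − 30 + 1 = 151.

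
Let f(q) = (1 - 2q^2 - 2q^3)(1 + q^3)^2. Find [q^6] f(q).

-3

(1 - 2q^2 - 2q^3) has coefficients 1,0,-2,-2 for degrees 0…3.
(1 + q^3)^2 has coefficients 1,0,0,2,0,0,1 for degrees 0…6.
[q^6] = 1·1 − 2·0 − 2·2 = -3.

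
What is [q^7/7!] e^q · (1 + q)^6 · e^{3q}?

2977216

The EGF product rule gives c_7 = Σ_{k_1+k_2+k_3=7} C(7; k_1,k_2,k_3) · ∏ g_i(k_i), where e^q gives (1)^k; (1+q)^6 gives the falling factorial (6)_k; e^{3q} gives (3)^k.
g_1(k) for k = 0…7: 1, 1, 1, 1, 1, 1, 1, 1.
g_2(k) for k = 0…7: 1, 6, 30, 120, 360, 720, 720, 0.
g_3(k) for k = 0…7: 1, 3, 9, 27, 81, 243, 729, 2187.
First combine the last two factors: h(k) = Σ_j C(k,j)·g_2(j)·g_3(k−j) for k = 0…7: 1, 9, 75, 579, 4149, 27693, 173007, 1017495.
c_7 = Σ_k C(7,k)·g_1(k)·h(7−k) = 1·1·1017495 + 7·1·173007 + 21·1·27693 + 35·1·4149 + 35·1·579 + 21·1·75 + 7·1·9 + 1·1·1 = 1017495 + 1211049 + 581553 + 145215 + 20265 + 1575 + 63 + 1 = 2977216.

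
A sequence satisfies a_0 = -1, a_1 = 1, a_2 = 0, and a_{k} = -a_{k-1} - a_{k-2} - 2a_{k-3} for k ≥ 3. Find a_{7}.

The ordinary generating function has denominator 1 + t + t^2 + 2t^3.
Iterating the recurrence: a_0,…,a_{7} = -1, 1, 0, 1, -3, 2, -1, 5.

5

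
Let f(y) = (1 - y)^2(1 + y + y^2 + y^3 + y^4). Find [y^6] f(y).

1

(1 - y)^2 has coefficients 1,-2,1 for degrees 0…2.
(1 + y + y^2 + y^3 + y^4) has coefficients 1,1,1,1,1,0,0 for degrees 0…6.
[y^6] = 1·0 − 2·0 + 1·1 = 1.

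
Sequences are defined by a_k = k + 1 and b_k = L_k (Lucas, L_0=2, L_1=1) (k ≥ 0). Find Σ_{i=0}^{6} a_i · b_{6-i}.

The convolution is the t^6 coefficient of A(t)B(t).
Σ = 1·18 + 2·11 + 3·7 + 4·4 + 5·3 + 6·1 + 7·2 = 112.

112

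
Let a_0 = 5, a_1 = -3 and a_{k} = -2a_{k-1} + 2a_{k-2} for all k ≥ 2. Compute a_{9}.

-16304

The ordinary generating function has denominator 1 + 2x - 2x^2.
Iterating the recurrence: a_0,…,a_{9} = 5, -3, 16, -38, 108, -292, 800, -2184, 5968, -16304.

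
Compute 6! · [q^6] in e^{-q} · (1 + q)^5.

151

The EGF product rule gives c_6 = Σ_{k_1+k_2=6} C(6; k_1,k_2) · ∏ g_i(k_i), where e^{-q} gives (-1)^k; (1+q)^5 gives the falling factorial (5)_k.
g_1(k) for k = 0…6: 1, -1, 1, -1, 1, -1, 1.
g_2(k) for k = 0…6: 1, 5, 20, 60, 120, 120, 0.
c_6 = Σ_k C(6,k)·g_1(k)·g_2(6−k) = 6·(-1)·120 + 15·1·120 + 20·(-1)·60 + 15·1·20 + 6·(-1)·5 + 1·1·1 = −720 + 1800 − 1200 + 300 − 30 + 1 = 151.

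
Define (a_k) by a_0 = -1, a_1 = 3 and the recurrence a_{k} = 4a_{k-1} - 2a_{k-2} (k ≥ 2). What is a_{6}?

2008

The ordinary generating function has denominator 1 - 4z + 2z^2.
Iterating the recurrence: a_0,…,a_{6} = -1, 3, 14, 50, 172, 588, 2008.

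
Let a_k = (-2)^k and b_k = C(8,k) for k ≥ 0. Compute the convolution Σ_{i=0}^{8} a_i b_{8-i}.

Write out a_i and b_{8-i} for i = 0,…,8 and sum the products.
Σ = 1·1 − 2·8 + 4·28 − 8·56 + 16·70 − 32·56 + 64·28 − 128·8 + 256·1 = 1.

1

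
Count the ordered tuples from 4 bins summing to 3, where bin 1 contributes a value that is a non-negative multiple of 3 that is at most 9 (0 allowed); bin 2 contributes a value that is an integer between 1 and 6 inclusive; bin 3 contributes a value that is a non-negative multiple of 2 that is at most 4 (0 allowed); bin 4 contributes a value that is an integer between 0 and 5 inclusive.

The generating function for the choices is (1 + q³ + q⁶ + q⁹)·(q + q² + q³ + q⁴ + q⁵ + q⁶)·(1 + q² + q⁴)·(1 + q + q² + q³ + q⁴ + q⁵); the count is [q³].
(1 + q³ + q⁶ + q⁹) has coefficients 1,0,0,1 for degrees 0…3.
(q + q² + q³ + q⁴ + q⁵ + q⁶) has coefficients 0,1,1,1 for degrees 0…3.
Multiplying by (1 + q² + q⁴) gives running coefficients 0,1,1,2 for degrees 0…3.
Finally multiplying by (1 + q + q² + q³ + q⁴ + q⁵), the product of all factors after the first has coefficients 0,1,2,4 for degrees 0…3.
[q³] = 1·4 + 1·0 = 4.

4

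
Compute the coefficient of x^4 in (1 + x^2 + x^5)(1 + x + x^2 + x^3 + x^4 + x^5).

(1 + x^2 + x^5) has coefficients 1,0,1,0,0 for degrees 0…4.
(1 + x + x^2 + x^3 + x^4 + x^5) has coefficients 1,1,1,1,1 for degrees 0…4.
[x^4] = 1·1 + 1·1 = 2.

2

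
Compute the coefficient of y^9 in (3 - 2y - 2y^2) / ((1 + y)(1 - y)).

The denominator gives the recurrence a_n = a_(n−2) for n ≥ 3; the numerator fixes a_0 = 3, a_1 = -2, a_2 = 1.
Iterating: 3, -2, 1, -2, 1, -2, 1, -2, 1, -2, so a_9 = -2.

-2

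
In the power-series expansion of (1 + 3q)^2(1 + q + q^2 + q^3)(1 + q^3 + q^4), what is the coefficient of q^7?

31

(1 + 3q)^2 has coefficients 1,6,9 for degrees 0…2.
(1 + q + q^2 + q^3) has coefficients 1,1,1,1,0,0,0,0 for degrees 0…7.
Finally multiplying by (1 + q^3 + q^4), the product of all factors after the first has coefficients 1,1,1,2,2,2,2,1 for degrees 0…7.
[q^7] = 1·1 + 6·2 + 9·2 = 31.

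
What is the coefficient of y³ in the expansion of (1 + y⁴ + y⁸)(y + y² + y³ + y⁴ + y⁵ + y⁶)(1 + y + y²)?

(1 + y⁴ + y⁸) has coefficients 1,0,0,0 for degrees 0…3.
(y + y² + y³ + y⁴ + y⁵ + y⁶) has coefficients 0,1,1,1 for degrees 0…3.
Finally multiplying by (1 + y + y²), the product of all factors after the first has coefficients 0,1,2,3 for degrees 0…3.
[y³] = 1·3 = 3.

3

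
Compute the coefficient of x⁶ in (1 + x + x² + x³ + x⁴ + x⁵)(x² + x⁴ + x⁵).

3

(1 + x + x² + x³ + x⁴ + x⁵) has coefficients 1,1,1,1,1,1 for degrees 0…5.
(x² + x⁴ + x⁵) has coefficients 0,0,1,0,1,1,0 for degrees 0…6.
[x⁶] = 1·0 + 1·1 + 1·1 + 1·0 + 1·1 + 1·0 = 3.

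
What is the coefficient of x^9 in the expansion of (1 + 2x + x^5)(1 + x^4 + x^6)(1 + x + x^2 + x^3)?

(1 + 2x + x^5) has coefficients 1,2,0,0,0,1 for degrees 0…5.
(1 + x^4 + x^6) has coefficients 1,0,0,0,1,0,1,0,0,0 for degrees 0…9.
Finally multiplying by (1 + x + x^2 + x^3), the product of all factors after the first has coefficients 1,1,1,1,1,1,2,2,1,1 for degrees 0…9.
[x^9] = 1·1 + 2·1 + 1·1 = 4.

4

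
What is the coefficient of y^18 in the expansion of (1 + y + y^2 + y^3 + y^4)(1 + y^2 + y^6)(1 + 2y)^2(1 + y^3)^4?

74

(1 + y + y^2 + y^3 + y^4) has coefficients 1,1,1,1,1 for degrees 0…4.
(1 + y^2 + y^6) has coefficients 1,0,1,0,0,0,1,0,0,0,0,0,0,0,0,0,0,0,0 for degrees 0…18.
Multiplying by (1 + 2y)^2 gives running coefficients 1,4,5,4,4,0,1,4,4,0,0,0,0,0,0,0,0,0,0 for degrees 0…18.
Finally multiplying by (1 + y^3)^4, the product of all factors after the first has coefficients 1,4,5,8,20,20,23,44,34,32,56,36,23,44,29,8,20,16,1 for degrees 0…18.
[y^18] = 1·1 + 1·16 + 1·20 + 1·8 + 1·29 = 74.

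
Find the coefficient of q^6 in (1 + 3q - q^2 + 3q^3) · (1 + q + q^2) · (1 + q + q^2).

(1 + 3q - q^2 + 3q^3) has coefficients 1,3,-1,3 for degrees 0…3.
(1 + q + q^2) has coefficients 1,1,1,0,0,0,0 for degrees 0…6.
Finally multiplying by (1 + q + q^2), the product of all factors after the first has coefficients 1,2,3,2,1,0,0 for degrees 0…6.
[q^6] = 1·0 + 3·0 − 1·1 + 3·2 = 5.

5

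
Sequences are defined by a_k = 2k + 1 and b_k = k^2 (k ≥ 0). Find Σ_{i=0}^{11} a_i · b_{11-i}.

This is [x^11] in the product of the two ordinary generating functions.
Σ = 1·121 + 3·100 + 5·81 + 7·64 + 9·49 + 11·36 + 13·25 + 15·16 + 17·9 + 19·4 + 21·1 + 23·0 = 2926.

2926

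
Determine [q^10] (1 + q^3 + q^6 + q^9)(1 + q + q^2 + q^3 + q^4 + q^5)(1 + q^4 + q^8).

5

(1 + q^3 + q^6 + q^9) has coefficients 1,0,0,1,0,0,1,0,0,1 for degrees 0…9.
(1 + q + q^2 + q^3 + q^4 + q^5) has coefficients 1,1,1,1,1,1,0,0,0,0,0 for degrees 0…10.
Finally multiplying by (1 + q^4 + q^8), the product of all factors after the first has coefficients 1,1,1,1,2,2,1,1,2,2,1 for degrees 0…10.
[q^10] = 1·1 + 1·1 + 1·2 + 1·1 = 5.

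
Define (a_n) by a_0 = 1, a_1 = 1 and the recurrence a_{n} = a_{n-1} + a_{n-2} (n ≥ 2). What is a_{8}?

The ordinary generating function has denominator 1 - z - z^2.
Iterating the recurrence: a_0,…,a_{8} = 1, 1, 2, 3, 5, 8, 13, 21, 34.

34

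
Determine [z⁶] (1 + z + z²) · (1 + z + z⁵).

(1 + z + z²) has coefficients 1,1,1 for degrees 0…2.
(1 + z + z⁵) has coefficients 1,1,0,0,0,1,0 for degrees 0…6.
[z⁶] = 1·0 + 1·1 + 1·0 = 1.

1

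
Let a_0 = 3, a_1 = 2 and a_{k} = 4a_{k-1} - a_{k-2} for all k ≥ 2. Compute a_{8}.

The ordinary generating function has denominator 1 - 4t + t^2.
Iterating the recurrence: a_0,…,a_{8} = 3, 2, 5, 18, 67, 250, 933, 3482, 12995.

12995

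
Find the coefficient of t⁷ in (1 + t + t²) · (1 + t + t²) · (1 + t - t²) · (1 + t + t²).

(1 + t + t²) has coefficients 1,1,1 for degrees 0…2.
(1 + t + t²) has coefficients 1,1,1,0,0,0,0,0 for degrees 0…7.
Multiplying by (1 + t - t²) gives running coefficients 1,2,1,0,-1,0,0,0 for degrees 0…7.
Finally multiplying by (1 + t + t²), the product of all factors after the first has coefficients 1,3,4,3,0,-1,-1,0 for degrees 0…7.
[t⁷] = 1·0 + 1·(-1) + 1·(-1) = -2.

-2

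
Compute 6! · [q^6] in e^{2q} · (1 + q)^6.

58576

The EGF product rule gives c_6 = Σ_{k_1+k_2=6} C(6; k_1,k_2) · ∏ g_i(k_i), where e^{2q} gives (2)^k; (1+q)^6 gives the falling factorial (6)_k.
g_1(k) for k = 0…6: 1, 2, 4, 8, 16, 32, 64.
g_2(k) for k = 0…6: 1, 6, 30, 120, 360, 720, 720.
c_6 = Σ_k C(6,k)·g_1(k)·g_2(6−k) = 1·1·720 + 6·2·720 + 15·4·360 + 20·8·120 + 15·16·30 + 6·32·6 + 1·64·1 = 720 + 8640 + 21600 + 19200 + 7200 + 1152 + 64 = 58576.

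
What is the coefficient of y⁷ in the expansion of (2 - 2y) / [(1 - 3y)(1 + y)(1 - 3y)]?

19136

The denominator gives the recurrence a_n = 5a_(n−1) − 3a_(n−2) − 9a_(n−3) for n ≥ 3; the numerator fixes a_0 = 2, a_1 = 8, a_2 = 34.
Iterating: 2, 8, 34, 128, 466, 1640, 5650, 19136, so a_7 = 19136.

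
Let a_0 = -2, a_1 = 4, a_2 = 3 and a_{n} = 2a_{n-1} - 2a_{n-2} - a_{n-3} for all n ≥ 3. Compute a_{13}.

-1468

The ordinary generating function has denominator 1 - 2t + 2t^2 + t^3.
Iterating the recurrence: a_0,…,a_{13} = -2, 4, 3, 0, -10, -23, -26, 4, 83, 184, 198, -55, -690, -1468.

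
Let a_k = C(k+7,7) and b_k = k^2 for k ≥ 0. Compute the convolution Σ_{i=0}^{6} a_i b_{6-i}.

4004

This is [x^6] in the product of the two ordinary generating functions.
Σ = 1·36 + 8·25 + 36·16 + 120·9 + 330·4 + 792·1 + 1716·0 = 4004.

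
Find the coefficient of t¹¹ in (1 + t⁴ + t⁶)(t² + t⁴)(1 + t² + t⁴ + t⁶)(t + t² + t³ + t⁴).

(1 + t⁴ + t⁶) has coefficients 1,0,0,0,1,0,1 for degrees 0…6.
(t² + t⁴) has coefficients 0,0,1,0,1,0,0,0,0,0,0,0 for degrees 0…11.
Multiplying by (1 + t² + t⁴ + t⁶) gives running coefficients 0,0,1,0,2,0,2,0,2,0,1,0 for degrees 0…11.
Finally multiplying by (t + t² + t³ + t⁴), the product of all factors after the first has coefficients 0,0,0,1,1,3,3,4,4,4,4,3 for degrees 0…11.
[t¹¹] = 1·3 + 1·4 + 1·3 = 10.

10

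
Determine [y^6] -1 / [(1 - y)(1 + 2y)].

Partial fractions give a closed form: a_n = (-1/3)·1^n + (-2/3)·(-2)^n.
At n = 6: a_6 = -43.

-43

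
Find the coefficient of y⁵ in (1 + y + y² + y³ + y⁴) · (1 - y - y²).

-2

(1 + y + y² + y³ + y⁴) has coefficients 1,1,1,1,1 for degrees 0…4.
(1 - y - y²) has coefficients 1,-1,-1,0,0,0 for degrees 0…5.
[y⁵] = 1·0 + 1·0 + 1·0 + 1·(-1) + 1·(-1) = -2.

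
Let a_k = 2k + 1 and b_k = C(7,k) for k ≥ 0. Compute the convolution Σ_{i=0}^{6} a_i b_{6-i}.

This is [x^6] in the product of the two ordinary generating functions.
Σ = 1·7 + 3·21 + 5·35 + 7·35 + 9·21 + 11·7 + 13·1 = 769.

769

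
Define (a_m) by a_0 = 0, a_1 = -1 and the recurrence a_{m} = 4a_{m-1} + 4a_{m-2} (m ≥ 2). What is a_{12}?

The ordinary generating function has denominator 1 - 4x - 4x^2.
Iterating the recurrence: a_0,…,a_{12} = 0, -1, -4, -20, -96, -464, -2240, -10816, -52224, -252160, -1217536, -5878784, -28385280.

-28385280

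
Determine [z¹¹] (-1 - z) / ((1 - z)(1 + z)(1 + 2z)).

Partial fractions give a closed form: a_n = (-1/3)·1^n + (-2/3)·(-2)^n.
At n = 11: a_11 = 1365.

1365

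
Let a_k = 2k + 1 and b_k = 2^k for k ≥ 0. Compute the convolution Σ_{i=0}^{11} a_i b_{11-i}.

12261

Write out a_i and b_{11-i} for i = 0,…,11 and sum the products.
Σ = 1·2048 + 3·1024 + 5·512 + 7·256 + 9·128 + 11·64 + 13·32 + 15·16 + 17·8 + 19·4 + 21·2 + 23·1 = 12261.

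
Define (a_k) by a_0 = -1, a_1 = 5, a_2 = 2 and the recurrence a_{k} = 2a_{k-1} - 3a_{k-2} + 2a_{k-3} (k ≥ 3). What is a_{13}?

The ordinary generating function has denominator 1 - 2t + 3t^2 - 2t^3.
Iterating the recurrence: a_0,…,a_{13} = -1, 5, 2, -13, -22, -1, 38, 35, -46, -121, -34, 203, 266, -145.

-145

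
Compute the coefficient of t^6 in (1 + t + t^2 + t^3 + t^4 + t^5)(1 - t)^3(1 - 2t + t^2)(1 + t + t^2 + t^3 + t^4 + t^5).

-2

(1 + t + t^2 + t^3 + t^4 + t^5) has coefficients 1,1,1,1,1,1 for degrees 0…5.
(1 - t)^3 has coefficients 1,-3,3,-1,0,0,0 for degrees 0…6.
Multiplying by (1 - 2t + t^2) gives running coefficients 1,-5,10,-10,5,-1,0 for degrees 0…6.
Finally multiplying by (1 + t + t^2 + t^3 + t^4 + t^5), the product of all factors after the first has coefficients 1,-4,6,-4,1,0,-1 for degrees 0…6.
[t^6] = 1·(-1) + 1·0 + 1·1 + 1·(-4) + 1·6 + 1·(-4) = -2.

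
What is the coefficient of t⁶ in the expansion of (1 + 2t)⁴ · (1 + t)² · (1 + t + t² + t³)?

(1 + 2t)⁴ has coefficients 1,8,24,32,16 for degrees 0…4.
(1 + t)² has coefficients 1,2,1,0,0,0,0 for degrees 0…6.
Finally multiplying by (1 + t + t² + t³), the product of all factors after the first has coefficients 1,3,4,4,3,1,0 for degrees 0…6.
[t⁶] = 1·0 + 8·1 + 24·3 + 32·4 + 16·4 = 272.

272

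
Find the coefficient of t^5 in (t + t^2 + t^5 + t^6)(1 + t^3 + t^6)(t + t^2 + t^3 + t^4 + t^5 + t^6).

(t + t^2 + t^5 + t^6) has coefficients 0,1,1,0,0,1 for degrees 0…5.
(1 + t^3 + t^6) has coefficients 1,0,0,1,0,0 for degrees 0…5.
Finally multiplying by (t + t^2 + t^3 + t^4 + t^5 + t^6), the product of all factors after the first has coefficients 0,1,1,1,2,2 for degrees 0…5.
[t^5] = 1·2 + 1·1 + 1·0 = 3.

3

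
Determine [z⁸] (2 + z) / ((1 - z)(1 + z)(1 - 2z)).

The denominator gives the recurrence a_n = 2a_(n−1) + a_(n−2) − 2a_(n−3) for n ≥ 3; the numerator fixes a_0 = 2, a_1 = 5, a_2 = 12.
Iterating: 2, 5, 12, 25, 52, 105, 212, 425, 852, so a_8 = 852.

852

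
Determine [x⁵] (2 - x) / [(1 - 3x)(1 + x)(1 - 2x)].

847

Partial fractions give a closed form: a_n = (15/4)·3^n + (1/4)·(-1)^n + (-2)·2^n.
At n = 5: a_5 = 847.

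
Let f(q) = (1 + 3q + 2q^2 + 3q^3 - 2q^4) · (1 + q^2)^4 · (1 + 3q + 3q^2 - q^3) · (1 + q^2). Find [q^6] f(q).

191

(1 + 3q + 2q^2 + 3q^3 - 2q^4) has coefficients 1,3,2,3,-2 for degrees 0…4.
(1 + q^2)^4 has coefficients 1,0,4,0,6,0,4 for degrees 0…6.
Multiplying by (1 + 3q + 3q^2 - q^3) gives running coefficients 1,3,7,11,18,14,22 for degrees 0…6.
Finally multiplying by (1 + q^2), the product of all factors after the first has coefficients 1,3,8,14,25,25,40 for degrees 0…6.
[q^6] = 1·40 + 3·25 + 2·25 + 3·14 − 2·8 = 191.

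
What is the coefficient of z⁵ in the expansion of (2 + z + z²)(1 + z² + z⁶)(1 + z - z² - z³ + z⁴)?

(2 + z + z²) has coefficients 2,1,1 for degrees 0…2.
(1 + z² + z⁶) has coefficients 1,0,1,0,0,0 for degrees 0…5.
Finally multiplying by (1 + z - z² - z³ + z⁴), the product of all factors after the first has coefficients 1,1,0,0,0,-1 for degrees 0…5.
[z⁵] = 2·(-1) + 1·0 + 1·0 = -2.

-2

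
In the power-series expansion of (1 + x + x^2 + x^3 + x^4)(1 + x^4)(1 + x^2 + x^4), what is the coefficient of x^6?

(1 + x + x^2 + x^3 + x^4) has coefficients 1,1,1,1,1 for degrees 0…4.
(1 + x^4) has coefficients 1,0,0,0,1,0,0 for degrees 0…6.
Finally multiplying by (1 + x^2 + x^4), the product of all factors after the first has coefficients 1,0,1,0,2,0,1 for degrees 0…6.
[x^6] = 1·1 + 1·0 + 1·2 + 1·0 + 1·1 = 4.

4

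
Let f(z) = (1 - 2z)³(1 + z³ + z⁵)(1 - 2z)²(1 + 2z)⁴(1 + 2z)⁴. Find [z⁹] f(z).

3760

(1 - 2z)³ has coefficients 1,-6,12,-8 for degrees 0…3.
(1 + z³ + z⁵) has coefficients 1,0,0,1,0,1,0,0,0,0 for degrees 0…9.
Multiplying by (1 - 2z)² gives running coefficients 1,-4,4,1,-4,5,-4,4,0,0 for degrees 0…9.
Multiplying by (1 + 2z)⁴ gives running coefficients 1,4,-4,-31,-12,61,36,-20,32,48 for degrees 0…9.
Finally multiplying by (1 + 2z)⁴, the product of all factors after the first has coefficients 1,12,52,65,-212,-843,-820,852,2496,1952 for degrees 0…9.
[z⁹] = 1·1952 − 6·2496 + 12·852 − 8·(-820) = 3760.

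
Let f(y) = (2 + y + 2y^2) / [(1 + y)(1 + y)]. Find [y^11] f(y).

The denominator gives the recurrence a_n = −2a_(n−1) − a_(n−2) for n ≥ 3; the numerator fixes a_0 = 2, a_1 = -3, a_2 = 6.
Iterating: 2, -3, 6, -9, 12, -15, 18, -21, 24, -27, 30, -33, so a_11 = -33.

-33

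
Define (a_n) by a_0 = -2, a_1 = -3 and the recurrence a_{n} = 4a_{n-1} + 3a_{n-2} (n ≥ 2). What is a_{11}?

The ordinary generating function has denominator 1 - 4x - 3x^2.
Iterating the recurrence: a_0,…,a_{11} = -2, -3, -18, -81, -378, -1755, -8154, -37881, -175986, -817587, -3798306, -17645985.

-17645985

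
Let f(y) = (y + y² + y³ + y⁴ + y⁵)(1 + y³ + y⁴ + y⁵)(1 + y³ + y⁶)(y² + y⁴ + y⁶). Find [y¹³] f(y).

(y + y² + y³ + y⁴ + y⁵) has coefficients 0,1,1,1,1,1 for degrees 0…5.
(1 + y³ + y⁴ + y⁵) has coefficients 1,0,0,1,1,1,0,0,0,0,0,0,0,0 for degrees 0…13.
Multiplying by (1 + y³ + y⁶) gives running coefficients 1,0,0,2,1,1,2,1,1,1,1,1,0,0 for degrees 0…13.
Finally multiplying by (y² + y⁴ + y⁶), the product of all factors after the first has coefficients 0,0,1,0,1,2,2,3,3,4,4,3,4,3 for degrees 0…13.
[y¹³] = 1·4 + 1·3 + 1·4 + 1·4 + 1·3 = 18.

18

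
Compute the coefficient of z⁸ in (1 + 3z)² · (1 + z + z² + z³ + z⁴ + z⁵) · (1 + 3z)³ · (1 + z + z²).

2949

(1 + 3z)² has coefficients 1,6,9 for degrees 0…2.
(1 + z + z² + z³ + z⁴ + z⁵) has coefficients 1,1,1,1,1,1,0,0,0 for degrees 0…8.
Multiplying by (1 + 3z)³ gives running coefficients 1,10,37,64,64,64,63,54,27 for degrees 0…8.
Finally multiplying by (1 + z + z²), the product of all factors after the first has coefficients 1,11,48,111,165,192,191,181,144 for degrees 0…8.
[z⁸] = 1·144 + 6·181 + 9·191 = 2949.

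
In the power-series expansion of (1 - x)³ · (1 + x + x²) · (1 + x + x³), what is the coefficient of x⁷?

(1 - x)³ has coefficients 1,-3,3,-1 for degrees 0…3.
(1 + x + x²) has coefficients 1,1,1,0,0,0,0,0 for degrees 0…7.
Finally multiplying by (1 + x + x³), the product of all factors after the first has coefficients 1,2,2,2,1,1,0,0 for degrees 0…7.
[x⁷] = 1·0 − 3·0 + 3·1 − 1·1 = 2.

2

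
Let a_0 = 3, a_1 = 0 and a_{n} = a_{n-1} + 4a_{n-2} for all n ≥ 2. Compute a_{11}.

35148

The ordinary generating function has denominator 1 - x - 4x^2.
Iterating the recurrence: a_0,…,a_{11} = 3, 0, 12, 12, 60, 108, 348, 780, 2172, 5292, 13980, 35148.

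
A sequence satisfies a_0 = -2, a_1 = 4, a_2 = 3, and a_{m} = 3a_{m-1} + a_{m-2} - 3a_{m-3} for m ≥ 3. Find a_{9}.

12304

The ordinary generating function has denominator 1 - 3z - z^2 + 3z^3.
Iterating the recurrence: a_0,…,a_{9} = -2, 4, 3, 19, 48, 154, 453, 1369, 4098, 12304.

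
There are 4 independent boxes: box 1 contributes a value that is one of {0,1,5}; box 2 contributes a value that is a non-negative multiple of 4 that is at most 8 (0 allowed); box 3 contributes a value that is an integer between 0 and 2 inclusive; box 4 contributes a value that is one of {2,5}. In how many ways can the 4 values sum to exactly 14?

The generating function for the choices is (1 + x + x^5)·(1 + x^4 + x^8)·(1 + x + x^2)·(x^2 + x^5); the count is [x^14].
(1 + x + x^5) has coefficients 1,1,0,0,0,1 for degrees 0…5.
(1 + x^4 + x^8) has coefficients 1,0,0,0,1,0,0,0,1,0,0,0,0,0,0 for degrees 0…14.
Multiplying by (1 + x + x^2) gives running coefficients 1,1,1,0,1,1,1,0,1,1,1,0,0,0,0 for degrees 0…14.
Finally multiplying by (x^2 + x^5), the product of all factors after the first has coefficients 0,0,1,1,1,1,2,2,1,1,2,2,1,1,1 for degrees 0…14.
[x^14] = 1·1 + 1·1 + 1·1 = 3.

3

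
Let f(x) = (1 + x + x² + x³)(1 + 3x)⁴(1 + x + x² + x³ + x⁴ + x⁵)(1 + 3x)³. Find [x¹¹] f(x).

51084

(1 + x + x² + x³) has coefficients 1,1,1,1 for degrees 0…3.
(1 + 3x)⁴ has coefficients 1,12,54,108,81,0,0,0,0,0,0,0 for degrees 0…11.
Multiplying by (1 + x + x² + x³ + x⁴ + x⁵) gives running coefficients 1,13,67,175,256,256,255,243,189,81,0,0 for degrees 0…11.
Finally multiplying by (1 + 3x)³, the product of all factors after the first has coefficients 1,22,211,1156,3991,9094,14196,16362,16173,15228,12393,7290 for degrees 0…11.
[x¹¹] = 1·7290 + 1·12393 + 1·15228 + 1·16173 = 51084.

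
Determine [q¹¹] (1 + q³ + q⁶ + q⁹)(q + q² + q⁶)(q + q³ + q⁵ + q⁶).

4

(1 + q³ + q⁶ + q⁹) has coefficients 1,0,0,1,0,0,1,0,0,1 for degrees 0…9.
(q + q² + q⁶) has coefficients 0,1,1,0,0,0,1,0,0,0,0,0 for degrees 0…11.
Finally multiplying by (q + q³ + q⁵ + q⁶), the product of all factors after the first has coefficients 0,0,1,1,1,1,1,3,1,1,0,1 for degrees 0…11.
[q¹¹] = 1·1 + 1·1 + 1·1 + 1·1 = 4.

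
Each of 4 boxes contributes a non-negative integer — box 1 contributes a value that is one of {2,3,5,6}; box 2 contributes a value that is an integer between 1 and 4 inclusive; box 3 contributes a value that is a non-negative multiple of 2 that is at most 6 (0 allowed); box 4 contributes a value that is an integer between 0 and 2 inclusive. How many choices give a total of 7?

14

The generating function for the choices is (t² + t³ + t⁵ + t⁶)·(t + t² + t³ + t⁴)·(1 + t² + t⁴ + t⁶)·(1 + t + t²); the count is [t⁷].
(t² + t³ + t⁵ + t⁶) has coefficients 0,0,1,1,0,1,1 for degrees 0…6.
(t + t² + t³ + t⁴) has coefficients 0,1,1,1,1,0,0,0 for degrees 0…7.
Multiplying by (1 + t² + t⁴ + t⁶) gives running coefficients 0,1,1,2,2,2,2,2 for degrees 0…7.
Finally multiplying by (1 + t + t²), the product of all factors after the first has coefficients 0,1,2,4,5,6,6,6 for degrees 0…7.
[t⁷] = 1·6 + 1·5 + 1·2 + 1·1 = 14.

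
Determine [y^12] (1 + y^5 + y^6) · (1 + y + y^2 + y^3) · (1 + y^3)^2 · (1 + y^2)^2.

17

(1 + y^5 + y^6) has coefficients 1,0,0,0,0,1,1 for degrees 0…6.
(1 + y + y^2 + y^3) has coefficients 1,1,1,1,0,0,0,0,0,0,0,0,0 for degrees 0…12.
Multiplying by (1 + y^3)^2 gives running coefficients 1,1,1,3,2,2,3,1,1,1,0,0,0 for degrees 0…12.
Finally multiplying by (1 + y^2)^2, the product of all factors after the first has coefficients 1,1,3,5,5,9,8,8,9,5,5,3,1 for degrees 0…12.
[y^12] = 1·1 + 1·8 + 1·8 = 17.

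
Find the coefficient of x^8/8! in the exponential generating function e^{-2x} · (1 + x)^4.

The EGF product rule gives c_8 = Σ_{k_1+k_2=8} C(8; k_1,k_2) · ∏ g_i(k_i), where e^{-2x} gives (-2)^k; (1+x)^4 gives the falling factorial (4)_k.
g_1(k) for k = 0…8: 1, -2, 4, -8, 16, -32, 64, -128, 256.
g_2(k) for k = 0…8: 1, 4, 12, 24, 24, 0, 0, 0, 0.
c_8 = Σ_k C(8,k)·g_1(k)·g_2(8−k) = 70·16·24 + 56·(-32)·24 + 28·64·12 + 8·(-128)·4 + 1·256·1 = 26880 − 43008 + 21504 − 4096 + 256 = 1536.

1536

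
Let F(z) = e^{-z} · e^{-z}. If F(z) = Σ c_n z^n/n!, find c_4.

The EGF product rule gives c_4 = Σ_{k_1+k_2=4} C(4; k_1,k_2) · ∏ g_i(k_i), where e^{-z} gives (-1)^k; e^{-z} gives (-1)^k.
g_1(k) for k = 0…4: 1, -1, 1, -1, 1.
g_2(k) for k = 0…4: 1, -1, 1, -1, 1.
c_4 = Σ_k C(4,k)·g_1(k)·g_2(4−k) = 1·1·1 + 4·(-1)·(-1) + 6·1·1 + 4·(-1)·(-1) + 1·1·1 = 1 + 4 + 6 + 4 + 1 = 16.

16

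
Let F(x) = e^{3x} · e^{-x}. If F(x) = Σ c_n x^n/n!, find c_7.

The EGF product rule gives c_7 = Σ_{k_1+k_2=7} C(7; k_1,k_2) · ∏ g_i(k_i), where e^{3x} gives (3)^k; e^{-x} gives (-1)^k.
g_1(k) for k = 0…7: 1, 3, 9, 27, 81, 243, 729, 2187.
g_2(k) for k = 0…7: 1, -1, 1, -1, 1, -1, 1, -1.
c_7 = Σ_k C(7,k)·g_1(k)·g_2(7−k) = 1·1·(-1) + 7·3·1 + 21·9·(-1) + 35·27·1 + 35·81·(-1) + 21·243·1 + 7·729·(-1) + 1·2187·1 = −1 + 21 − 189 + 945 − 2835 + 5103 − 5103 + 2187 = 128.

128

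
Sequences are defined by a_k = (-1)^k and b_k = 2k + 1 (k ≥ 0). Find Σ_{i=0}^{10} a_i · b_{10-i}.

11

The convolution is the t^10 coefficient of A(t)B(t).
Σ = 1·21 − 1·19 + 1·17 − 1·15 + 1·13 − 1·11 + 1·9 − 1·7 + 1·5 − 1·3 + 1·1 = 11.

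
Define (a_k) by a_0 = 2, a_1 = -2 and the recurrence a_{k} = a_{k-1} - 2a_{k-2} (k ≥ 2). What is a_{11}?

-2

The ordinary generating function has denominator 1 - q + 2q^2.
Iterating the recurrence: a_0,…,a_{11} = 2, -2, -6, -2, 10, 14, -6, -34, -22, 46, 90, -2.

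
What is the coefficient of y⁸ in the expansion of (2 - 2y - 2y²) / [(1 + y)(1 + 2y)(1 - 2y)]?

Partial fractions give a closed form: a_n = (-2/3)·(-1)^n + (5/2)·(-2)^n + (1/6)·2^n.
At n = 8: a_8 = 682.

682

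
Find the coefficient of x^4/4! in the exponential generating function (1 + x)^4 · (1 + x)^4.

The EGF product rule gives c_4 = Σ_{k_1+k_2=4} C(4; k_1,k_2) · ∏ g_i(k_i), where (1+x)^4 gives the falling factorial (4)_k; (1+x)^4 gives the falling factorial (4)_k.
g_1(k) for k = 0…4: 1, 4, 12, 24, 24.
g_2(k) for k = 0…4: 1, 4, 12, 24, 24.
c_4 = Σ_k C(4,k)·g_1(k)·g_2(4−k) = 1·1·24 + 4·4·24 + 6·12·12 + 4·24·4 + 1·24·1 = 24 + 384 + 864 + 384 + 24 = 1680.

1680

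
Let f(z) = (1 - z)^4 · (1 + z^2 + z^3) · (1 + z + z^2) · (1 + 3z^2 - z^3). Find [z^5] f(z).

(1 - z)^4 has coefficients 1,-4,6,-4,1 for degrees 0…4.
(1 + z^2 + z^3) has coefficients 1,0,1,1,0,0 for degrees 0…5.
Multiplying by (1 + z + z^2) gives running coefficients 1,1,2,2,2,1 for degrees 0…5.
Finally multiplying by (1 + 3z^2 - z^3), the product of all factors after the first has coefficients 1,1,5,4,7,5 for degrees 0…5.
[z^5] = 1·5 − 4·7 + 6·4 − 4·5 + 1·1 = -18.

-18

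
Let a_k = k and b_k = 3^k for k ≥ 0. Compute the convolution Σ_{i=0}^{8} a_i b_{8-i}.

This is [x^8] in the product of the two ordinary generating functions.
Σ = 0·6561 + 1·2187 + 2·729 + 3·243 + 4·81 + 5·27 + 6·9 + 7·3 + 8·1 = 4916.

4916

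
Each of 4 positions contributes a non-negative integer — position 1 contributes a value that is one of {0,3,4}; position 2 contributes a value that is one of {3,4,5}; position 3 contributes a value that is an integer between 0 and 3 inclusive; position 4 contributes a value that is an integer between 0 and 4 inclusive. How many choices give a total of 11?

25

The generating function for the choices is (1 + x³ + x⁴)·(x³ + x⁴ + x⁵)·(1 + x + x² + x³)·(1 + x + x² + x³ + x⁴); the count is [x¹¹].
(1 + x³ + x⁴) has coefficients 1,0,0,1,1 for degrees 0…4.
(x³ + x⁴ + x⁵) has coefficients 0,0,0,1,1,1,0,0,0,0,0,0 for degrees 0…11.
Multiplying by (1 + x + x² + x³) gives running coefficients 0,0,0,1,2,3,3,2,1,0,0,0 for degrees 0…11.
Finally multiplying by (1 + x + x² + x³ + x⁴), the product of all factors after the first has coefficients 0,0,0,1,3,6,9,11,11,9,6,3 for degrees 0…11.
[x¹¹] = 1·3 + 1·11 + 1·11 = 25.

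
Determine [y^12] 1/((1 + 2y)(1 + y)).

8191

The denominator gives the recurrence a_n = −3a_(n−1) − 2a_(n−2) for n ≥ 2; the numerator fixes a_0 = 1, a_1 = -3.
Iterating: 1, -3, 7, -15, 31, -63, 127, -255, 511, -1023, 2047, -4095, 8191, so a_12 = 8191.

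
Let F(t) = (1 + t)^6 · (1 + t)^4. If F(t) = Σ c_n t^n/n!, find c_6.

151200

The EGF product rule gives c_6 = Σ_{k_1+k_2=6} C(6; k_1,k_2) · ∏ g_i(k_i), where (1+t)^6 gives the falling factorial (6)_k; (1+t)^4 gives the falling factorial (4)_k.
g_1(k) for k = 0…6: 1, 6, 30, 120, 360, 720, 720.
g_2(k) for k = 0…6: 1, 4, 12, 24, 24, 0, 0.
c_6 = Σ_k C(6,k)·g_1(k)·g_2(6−k) = 15·30·24 + 20·120·24 + 15·360·12 + 6·720·4 + 1·720·1 = 10800 + 57600 + 64800 + 17280 + 720 = 151200.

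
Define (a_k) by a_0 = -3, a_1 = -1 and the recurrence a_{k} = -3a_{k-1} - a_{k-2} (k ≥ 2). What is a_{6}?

The ordinary generating function has denominator 1 + 3q + q^2.
Iterating the recurrence: a_0,…,a_{6} = -3, -1, 6, -17, 45, -118, 309.

309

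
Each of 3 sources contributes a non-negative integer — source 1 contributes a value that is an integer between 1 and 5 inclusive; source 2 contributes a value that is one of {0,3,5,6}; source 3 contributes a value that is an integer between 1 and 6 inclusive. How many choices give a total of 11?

The generating function for the choices is (z + z^2 + z^3 + z^4 + z^5)·(1 + z^3 + z^5 + z^6)·(z + z^2 + z^3 + z^4 + z^5 + z^6); the count is [z^11].
(z + z^2 + z^3 + z^4 + z^5) has coefficients 0,1,1,1,1,1 for degrees 0…5.
(1 + z^3 + z^5 + z^6) has coefficients 1,0,0,1,0,1,1,0,0,0,0,0 for degrees 0…11.
Finally multiplying by (z + z^2 + z^3 + z^4 + z^5 + z^6), the product of all factors after the first has coefficients 0,1,1,1,2,2,3,3,3,3,2,2 for degrees 0…11.
[z^11] = 1·2 + 1·3 + 1·3 + 1·3 + 1·3 = 14.

14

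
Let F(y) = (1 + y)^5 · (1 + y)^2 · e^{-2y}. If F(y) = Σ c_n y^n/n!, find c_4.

The EGF product rule gives c_4 = Σ_{k_1+k_2+k_3=4} C(4; k_1,k_2,k_3) · ∏ g_i(k_i), where (1+y)^5 gives the falling factorial (5)_k; (1+y)^2 gives the falling factorial (2)_k; e^{-2y} gives (-2)^k.
g_1(k) for k = 0…4: 1, 5, 20, 60, 120.
g_2(k) for k = 0…4: 1, 2, 2, 0, 0.
g_3(k) for k = 0…4: 1, -2, 4, -8, 16.
First combine the last two factors: h(k) = Σ_j C(k,j)·g_2(j)·g_3(k−j) for k = 0…4: 1, 0, -2, 4, 0.
c_4 = Σ_k C(4,k)·g_1(k)·h(4−k) = 4·5·4 + 6·20·(-2) + 1·120·1 = 80 − 240 + 120 = -40.

-40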